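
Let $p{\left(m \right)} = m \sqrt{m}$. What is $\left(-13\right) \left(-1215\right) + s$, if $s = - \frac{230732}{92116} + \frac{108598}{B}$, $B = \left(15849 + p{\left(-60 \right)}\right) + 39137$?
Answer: $\frac{274951079205242031}{17408059779421} + \frac{3257940 i \sqrt{15}}{755919049} \approx 15794.0 + 0.016692 i$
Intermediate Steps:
$p{\left(m \right)} = m^{\frac{3}{2}}$
$B = 54986 - 120 i \sqrt{15}$ ($B = \left(15849 + \left(-60\right)^{\frac{3}{2}}\right) + 39137 = \left(15849 - 120 i \sqrt{15}\right) + 39137 = 54986 - 120 i \sqrt{15} \approx 54986.0 - 464.76 i$)
$s = - \frac{57683}{23029} + \frac{108598}{54986 - 120 i \sqrt{15}}$ ($s = - \frac{230732}{92116} + \frac{108598}{54986 - 120 i \sqrt{15}} = \left(-230732\right) \frac{1}{92116} + \frac{108598}{54986 - 120 i \sqrt{15}} = - \frac{57683}{23029} + \frac{108598}{54986 - 120 i \sqrt{15}} \approx -0.52993 + 0.016692 i$)
$\left(-13\right) \left(-1215\right) + s = \left(-13\right) \left(-1215\right) - \left(\frac{9225010712664}{17408059779421} - \frac{3257940 i \sqrt{15}}{755919049}\right) = 15795 - \left(\frac{9225010712664}{17408059779421} - \frac{3257940 i \sqrt{15}}{755919049}\right) = \frac{274951079205242031}{17408059779421} + \frac{3257940 i \sqrt{15}}{755919049}$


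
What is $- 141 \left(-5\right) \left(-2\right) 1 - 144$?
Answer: $-1554$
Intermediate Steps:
$- 141 \left(-5\right) \left(-2\right) 1 - 144 = - 141 \cdot 10 \cdot 1 - 144 = \left(-141\right) 10 - 144 = -1410 - 144 = -1554$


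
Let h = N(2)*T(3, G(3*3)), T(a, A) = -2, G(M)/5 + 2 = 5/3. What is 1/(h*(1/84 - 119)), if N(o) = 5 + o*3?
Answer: 42/109945 ≈ 0.00038201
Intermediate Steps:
G(M) = -5/3 (G(M) = -10 + 5*(5/3) = -10 + 25/3 = -5/3)
N(o) = 5 + 3*o
h = -22 (h = (5 + 3*2)*(-2) = (5 + 6)*(-2) = 11*(-2) = -22)
1/(h*(1/84 - 119)) = 1/(-22*(1/84 - 119)) = 1/(-22*(-9995/84)) = 1/(109945/42) = 42/109945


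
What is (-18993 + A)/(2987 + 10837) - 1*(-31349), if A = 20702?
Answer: 433370285/13824 ≈ 31349.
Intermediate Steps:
(-18993 + A)/(2987 + 10837) - 1*(-31349) = (-18993 + 20702)/(2987 + 10837) - 1*(-31349) = 1709/13824 + 31349 = 433370285/13824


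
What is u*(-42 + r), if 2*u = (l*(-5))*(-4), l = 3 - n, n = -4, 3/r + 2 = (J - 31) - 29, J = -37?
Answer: -97090/33 ≈ -2942.1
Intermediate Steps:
r = -1/33 (r = 3/(-2 + ((-37 - 31) - 29)) = 3/(-2 + (-68 - 29)) = 3/(-2 - 97) = 3/(-99) = 3*(-1/99) = -1/33 ≈ -0.030303)
l = 7 (l = 3 - 1*(-4) = 3 + 4 = 7)
u = 70 (u = ((7*(-5))*(-4))/2 = (-35*(-4))/2 = (1/2)*140 = 70)
u*(-42 + r) = 70*(-42 - 1/33) = 70*(-1387/33) = -97090/33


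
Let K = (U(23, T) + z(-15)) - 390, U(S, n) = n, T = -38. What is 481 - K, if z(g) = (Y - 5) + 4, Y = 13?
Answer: 897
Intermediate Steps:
z(g) = 12 (z(g) = (13 - 5) + 4 = 8 + 4 = 12)
K = -416 (K = (-38 + 12) - 390 = -26 - 390 = -416)
481 - K = 481 - 1*(-416) = 481 + 416 = 897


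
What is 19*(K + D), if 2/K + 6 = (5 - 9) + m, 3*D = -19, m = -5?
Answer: -1843/15 ≈ -122.87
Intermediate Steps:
D = -19/3 (D = (1/3)*(-19) = -19/3 ≈ -6.3333)
K = -2/15 (K = 2/(-6 + ((5 - 9) - 5)) = 2/(-6 + (-4 - 5)) = 2/(-6 - 9) = 2/(-15) = 2*(-1/15) = -2/15 ≈ -0.13333)
19*(K + D) = 19*(-2/15 - 19/3) = 19*(-97/15) = -1843/15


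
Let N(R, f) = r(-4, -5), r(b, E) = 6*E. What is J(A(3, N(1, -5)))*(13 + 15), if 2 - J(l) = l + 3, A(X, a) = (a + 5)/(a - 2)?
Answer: -399/8 ≈ -49.875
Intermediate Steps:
N(R, f) = -30 (N(R, f) = 6*(-5) = -30)
A(X, a) = (5 + a)/(-2 + a)
J(l) = -1 - l (J(l) = 2 - (l + 3) = 2 - (3 + l) = 2 + (-3 - l) = -1 - l)
J(A(3, N(1, -5)))*(13 + 15) = (-1 - (5 - 30)/(-2 - 30))*(13 + 15) = (-1 - (-25)/(-32))*28 = (-1 - (-1)*(-25)/32)*28 = (-1 - 1*25/32)*28 = (-1 - 25/32)*28 = -57/32*28 = -399/8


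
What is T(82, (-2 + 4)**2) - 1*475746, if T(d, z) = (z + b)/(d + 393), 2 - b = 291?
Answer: -2378733/5 ≈ -4.7575e+5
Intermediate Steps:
b = -289 (b = 2 - 1*291 = 2 - 291 = -289)
T(d, z) = (-289 + z)/(393 + d) (T(d, z) = (z - 289)/(d + 393) = (-289 + z)/(393 + d))
T(82, (-2 + 4)**2) - 1*475746 = (-289 + (-2 + 4)**2)/(393 + 82) - 1*475746 = (-289 + 2**2)/475 - 475746 = (-289 + 4)/475 - 475746 = (1/475)*(-285) - 475746 = -3/5 - 475746 = -2378733/5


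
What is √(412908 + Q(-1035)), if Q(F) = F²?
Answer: √1484133 ≈ 1218.3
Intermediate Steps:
√(412908 + Q(-1035)) = √(412908 + (-1035)²) = √(412908 + 1071225) = √1484133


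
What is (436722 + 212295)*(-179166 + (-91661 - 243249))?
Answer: -333644063292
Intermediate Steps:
(436722 + 212295)*(-179166 + (-91661 - 243249)) = 649017*(-179166 - 334910) = 649017*(-514076) = -333644063292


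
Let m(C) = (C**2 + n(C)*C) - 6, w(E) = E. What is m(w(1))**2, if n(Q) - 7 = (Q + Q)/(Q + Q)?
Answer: 9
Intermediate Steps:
n(Q) = 8 (n(Q) = 7 + (Q + Q)/(Q + Q) = 7 + (2*Q)/((2*Q)) = 7 + (2*Q)*(1/(2*Q)) = 7 + 1 = 8)
m(C) = -6 + C**2 + 8*C (m(C) = (C**2 + 8*C) - 6 = -6 + C**2 + 8*C)
m(w(1))**2 = (-6 + 1**2 + 8*1)**2 = (-6 + 1 + 8)**2 = 3**2 = 9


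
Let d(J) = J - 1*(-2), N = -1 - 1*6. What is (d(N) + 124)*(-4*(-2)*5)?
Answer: 4760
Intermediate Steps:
N = -7 (N = -1 - 6 = -7)
d(J) = 2 + J (d(J) = J + 2 = 2 + J)
(d(N) + 124)*(-4*(-2)*5) = ((2 - 7) + 124)*(-4*(-2)*5) = (-5 + 124)*(8*5) = 119*40 = 4760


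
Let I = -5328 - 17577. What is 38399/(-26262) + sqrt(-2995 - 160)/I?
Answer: -38399/26262 - I*sqrt(3155)/22905 ≈ -1.4622 - 0.0024523*I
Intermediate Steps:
I = -22905
38399/(-26262) + sqrt(-2995 - 160)/I = 38399/(-26262) + sqrt(-2995 - 160)/(-22905) = 38399*(-1/26262) + sqrt(-3155)*(-1/22905) = -38399/26262 + (I*sqrt(3155))*(-1/22905) = -38399/26262 - I*sqrt(3155)/22905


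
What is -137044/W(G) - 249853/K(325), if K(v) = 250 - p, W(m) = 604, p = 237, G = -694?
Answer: -38173196/1963 ≈ -19446.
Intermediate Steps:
K(v) = 13 (K(v) = 250 - 1*237 = 250 - 237 = 13)
-137044/W(G) - 249853/K(325) = -137044/604 - 249853/13 = -137044*1/604 - 249853*1/13 = -34261/151 - 249853/13 = -38173196/1963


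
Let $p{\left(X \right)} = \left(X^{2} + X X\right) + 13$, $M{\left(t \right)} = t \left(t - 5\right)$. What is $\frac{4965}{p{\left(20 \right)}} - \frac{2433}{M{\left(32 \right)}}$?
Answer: $\frac{256859}{78048} \approx 3.291$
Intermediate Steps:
$M{\left(t \right)} = t \left(-5 + t\right)$
$p{\left(X \right)} = 13 + 2 X^{2}$ ($p{\left(X \right)} = \left(X^{2} + X^{2}\right) + 13 = 2 X^{2} + 13 = 13 + 2 X^{2}$)
$\frac{4965}{p{\left(20 \right)}} - \frac{2433}{M{\left(32 \right)}} = \frac{4965}{13 + 2 \cdot 20^{2}} - \frac{2433}{32 \left(-5 + 32\right)} = \frac{4965}{13 + 2 \cdot 400} - \frac{2433}{32 \cdot 27} = \frac{4965}{13 + 800} - \frac{2433}{864} = \frac{4965}{813} - \frac{811}{288} = 4965 \cdot \frac{1}{813} - \frac{811}{288} = \frac{1655}{271} - \frac{811}{288} = \frac{256859}{78048}$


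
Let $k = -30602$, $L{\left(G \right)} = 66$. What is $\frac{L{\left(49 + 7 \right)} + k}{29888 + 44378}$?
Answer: $- \frac{15268}{37133} \approx -0.41117$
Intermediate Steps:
$\frac{L{\left(49 + 7 \right)} + k}{29888 + 44378} = \frac{66 - 30602}{29888 + 44378} = - \frac{30536}{74266} = \left(-30536\right) \frac{1}{74266} = - \frac{15268}{37133}$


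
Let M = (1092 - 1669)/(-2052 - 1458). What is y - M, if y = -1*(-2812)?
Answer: 9869543/3510 ≈ 2811.8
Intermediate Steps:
y = 2812
M = 577/3510 (M = -577/(-3510) = -577*(-1/3510) = 577/3510 ≈ 0.16439)
y - M = 2812 - 1*577/3510 = 2812 - 577/3510 = 9869543/3510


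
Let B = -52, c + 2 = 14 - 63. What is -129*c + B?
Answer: 6527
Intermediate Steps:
c = -51 (c = -2 + (14 - 63) = -2 - 49 = -51)
-129*c + B = -129*(-51) - 52 = 6579 - 52 = 6527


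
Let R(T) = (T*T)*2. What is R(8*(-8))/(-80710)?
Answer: -4096/40355 ≈ -0.10150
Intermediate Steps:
R(T) = 2*T**2 (R(T) = T**2*2 = 2*T**2)
R(8*(-8))/(-80710) = (2*(8*(-8))**2)/(-80710) = (2*(-64)**2)*(-1/80710) = (2*4096)*(-1/80710) = 8192*(-1/80710) = -4096/40355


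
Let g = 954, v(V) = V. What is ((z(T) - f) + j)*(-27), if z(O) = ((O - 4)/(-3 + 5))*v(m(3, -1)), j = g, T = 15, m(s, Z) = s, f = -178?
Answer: -62019/2 ≈ -31010.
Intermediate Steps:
j = 954
z(O) = -6 + 3*O/2 (z(O) = ((O - 4)/(-3 + 5))*3 = ((-4 + O)/2)*3 = ((-4 + O)*(½))*3 = (-2 + O/2)*3 = -6 + 3*O/2)
((z(T) - f) + j)*(-27) = (((-6 + (3/2)*15) - 1*(-178)) + 954)*(-27) = (((-6 + 45/2) + 178) + 954)*(-27) = ((33/2 + 178) + 954)*(-27) = (389/2 + 954)*(-27) = (2297/2)*(-27) = -62019/2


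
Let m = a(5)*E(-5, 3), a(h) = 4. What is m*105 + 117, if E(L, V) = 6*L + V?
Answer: -11223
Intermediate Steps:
E(L, V) = V + 6*L
m = -108 (m = 4*(3 + 6*(-5)) = 4*(3 - 30) = 4*(-27) = -108)
m*105 + 117 = -108*105 + 117 = -11340 + 117 = -11223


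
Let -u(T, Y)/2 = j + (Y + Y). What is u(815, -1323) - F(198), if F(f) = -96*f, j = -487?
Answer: 25274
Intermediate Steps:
u(T, Y) = 974 - 4*Y (u(T, Y) = -2*(-487 + (Y + Y)) = -2*(-487 + 2*Y) = 974 - 4*Y)
u(815, -1323) - F(198) = (974 - 4*(-1323)) - (-96)*198 = (974 + 5292) - 1*(-19008) = 6266 + 19008 = 25274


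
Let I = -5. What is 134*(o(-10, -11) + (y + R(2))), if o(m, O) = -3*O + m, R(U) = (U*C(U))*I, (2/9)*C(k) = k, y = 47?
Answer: -2680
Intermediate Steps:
C(k) = 9*k/2
R(U) = -45*U²/2 (R(U) = (U*(9*U/2))*(-5) = (9*U²/2)*(-5) = -45*U²/2)
o(m, O) = m - 3*O
134*(o(-10, -11) + (y + R(2))) = 134*((-10 - 3*(-11)) + (47 - 45/2*2²)) = 134*((-10 + 33) + (47 - 45/2*4)) = 134*(23 + (47 - 90)) = 134*(23 - 43) = 134*(-20) = -2680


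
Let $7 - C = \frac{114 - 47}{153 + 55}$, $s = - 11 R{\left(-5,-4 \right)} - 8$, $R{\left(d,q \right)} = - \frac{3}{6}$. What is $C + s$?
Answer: $\frac{869}{208} \approx 4.1779$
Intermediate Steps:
$R{\left(d,q \right)} = - \frac{1}{2}$ ($R{\left(d,q \right)} = \left(-3\right) \frac{1}{6} = - \frac{1}{2}$)
$s = - \frac{5}{2}$ ($s = \left(-11\right) \left(- \frac{1}{2}\right) - 8 = \frac{11}{2} - 8 = - \frac{5}{2} \approx -2.5$)
$C = \frac{1389}{208}$ ($C = 7 - \frac{114 - 47}{153 + 55} = 7 - \frac{67}{208} = \frac{1389}{208} \approx 6.6779$)
$C + s = \frac{1389}{208} - \frac{5}{2} = \frac{869}{208}$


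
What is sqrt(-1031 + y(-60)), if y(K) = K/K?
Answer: I*sqrt(1030) ≈ 32.094*I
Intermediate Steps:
y(K) = 1
sqrt(-1031 + y(-60)) = sqrt(-1031 + 1) = sqrt(-1030) = I*sqrt(1030)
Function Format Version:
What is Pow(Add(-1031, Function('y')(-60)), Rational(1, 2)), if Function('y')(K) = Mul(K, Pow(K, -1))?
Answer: Mul(I, Pow(1030, Rational(1, 2))) ≈ Mul(32.094, I)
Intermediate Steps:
Function('y')(K) = 1
Pow(Add(-1031, Function('y')(-60)), Rational(1, 2)) = Pow(Add(-1031, 1), Rational(1, 2)) = Pow(-1030, Rational(1, 2)) = Mul(I, Pow(1030, Rational(1, 2)))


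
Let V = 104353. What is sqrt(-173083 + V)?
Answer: I*sqrt(68730) ≈ 262.16*I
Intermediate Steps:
sqrt(-173083 + V) = sqrt(-173083 + 104353) = sqrt(-68730) = I*sqrt(68730)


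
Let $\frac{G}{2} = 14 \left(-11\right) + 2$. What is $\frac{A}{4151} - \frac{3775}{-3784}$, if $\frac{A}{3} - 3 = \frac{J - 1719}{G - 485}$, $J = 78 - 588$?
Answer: $\frac{4138607839}{4131041992} \approx 1.0018$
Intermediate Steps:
$J = -510$ ($J = 78 - 588 = -510$)
$G = -304$ ($G = 2 \left(14 \left(-11\right) + 2\right) = 2 \left(-154 + 2\right) = 2 \left(-152\right) = -304$)
$A = \frac{4596}{263}$ ($A = 9 + 3 \frac{-510 - 1719}{-304 - 485} = 9 + 3 \left(- \frac{2229}{-789}\right) = 9 + 3 \left(\left(-2229\right) \left(- \frac{1}{789}\right)\right) = 9 + 3 \cdot \frac{743}{263} = 9 + \frac{2229}{263} = \frac{4596}{263} \approx 17.475$)
$\frac{A}{4151} - \frac{3775}{-3784} = \frac{4596}{263 \cdot 4151} - \frac{3775}{-3784} = \frac{4596}{263} \cdot \frac{1}{4151} - - \frac{3775}{3784} = \frac{4596}{1091713} + \frac{3775}{3784} = \frac{4138607839}{4131041992}$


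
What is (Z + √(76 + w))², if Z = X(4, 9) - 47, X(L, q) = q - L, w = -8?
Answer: 1832 - 168*√17 ≈ 1139.3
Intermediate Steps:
Z = -42 (Z = (9 - 1*4) - 47 = (9 - 4) - 47 = 5 - 47 = -42)
(Z + √(76 + w))² = (-42 + √(76 - 8))² = (-42 + √68)² = (-42 + 2*√17)²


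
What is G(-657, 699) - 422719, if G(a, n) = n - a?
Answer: -421363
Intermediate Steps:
G(-657, 699) - 422719 = (699 - 1*(-657)) - 422719 = (699 + 657) - 422719 = 1356 - 422719 = -421363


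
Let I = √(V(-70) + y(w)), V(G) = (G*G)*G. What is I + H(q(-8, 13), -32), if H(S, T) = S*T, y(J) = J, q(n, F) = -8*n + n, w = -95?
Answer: -1792 + I*√343095 ≈ -1792.0 + 585.74*I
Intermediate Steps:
q(n, F) = -7*n
V(G) = G³ (V(G) = G²*G = G³)
I = I*√343095 (I = √((-70)³ - 95) = √(-343000 - 95) = √(-343095) = I*√343095 ≈ 585.74*I)
I + H(q(-8, 13), -32) = I*√343095 - 7*(-8)*(-32) = I*√343095 + 56*(-32) = I*√343095 - 1792 = -1792 + I*√343095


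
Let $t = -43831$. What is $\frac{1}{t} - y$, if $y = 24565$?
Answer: $- \frac{1076708516}{43831} \approx -24565.0$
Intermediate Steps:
$\frac{1}{t} - y = \frac{1}{-43831} - 24565 = - \frac{1}{43831} - 24565 = - \frac{1076708516}{43831}$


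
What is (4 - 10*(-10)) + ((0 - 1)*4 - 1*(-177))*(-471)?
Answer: -81379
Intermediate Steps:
(4 - 10*(-10)) + ((0 - 1)*4 - 1*(-177))*(-471) = (4 + 100) + (-1*4 + 177)*(-471) = 104 + (-4 + 177)*(-471) = 104 + 173*(-471) = 104 - 81483 = -81379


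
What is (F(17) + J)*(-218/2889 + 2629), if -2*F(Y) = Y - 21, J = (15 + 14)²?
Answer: 2134184603/963 ≈ 2.2162e+6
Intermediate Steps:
J = 841 (J = 29² = 841)
F(Y) = 21/2 - Y/2 (F(Y) = -(Y - 21)/2 = -(-21 + Y)/2 = 21/2 - Y/2)
(F(17) + J)*(-218/2889 + 2629) = ((21/2 - ½*17) + 841)*(-218/2889 + 2629) = ((21/2 - 17/2) + 841)*(-218*1/2889 + 2629) = (2 + 841)*(-218/2889 + 2629) = 843*(7594963/2889) = 2134184603/963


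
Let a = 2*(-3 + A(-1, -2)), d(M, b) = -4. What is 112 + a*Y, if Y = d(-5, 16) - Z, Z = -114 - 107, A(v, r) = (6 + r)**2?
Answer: 5754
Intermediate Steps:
Z = -221
a = 26 (a = 2*(-3 + (6 - 2)**2) = 2*(-3 + 4**2) = 2*(-3 + 16) = 2*13 = 26)
Y = 217 (Y = -4 - 1*(-221) = -4 + 221 = 217)
112 + a*Y = 112 + 26*217 = 112 + 5642 = 5754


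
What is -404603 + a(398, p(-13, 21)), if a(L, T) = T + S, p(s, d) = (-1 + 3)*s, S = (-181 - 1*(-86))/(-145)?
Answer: -11734222/29 ≈ -4.0463e+5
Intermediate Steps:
S = 19/29 (S = (-181 + 86)*(-1/145) = -95*(-1/145) = 19/29 ≈ 0.65517)
p(s, d) = 2*s
a(L, T) = 19/29 + T (a(L, T) = T + 19/29 = 19/29 + T)
-404603 + a(398, p(-13, 21)) = -404603 + (19/29 + 2*(-13)) = -404603 + (19/29 - 26) = -404603 - 735/29 = -11734222/29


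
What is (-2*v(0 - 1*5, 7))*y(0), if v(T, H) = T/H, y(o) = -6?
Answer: -60/7 ≈ -8.5714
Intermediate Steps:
(-2*v(0 - 1*5, 7))*y(0) = -2*(0 - 1*5)/7*(-6) = -2*(0 - 5)/7*(-6) = -(-10)/7*(-6) = -2*(-5/7)*(-6) = (10/7)*(-6) = -60/7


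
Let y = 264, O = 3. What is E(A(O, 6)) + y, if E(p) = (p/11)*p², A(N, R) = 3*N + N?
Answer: 4632/11 ≈ 421.09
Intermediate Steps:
A(N, R) = 4*N
E(p) = p³/11 (E(p) = (p*(1/11))*p² = (p/11)*p² = p³/11)
E(A(O, 6)) + y = (4*3)³/11 + 264 = (1/11)*12³ + 264 = (1/11)*1728 + 264 = 1728/11 + 264 = 4632/11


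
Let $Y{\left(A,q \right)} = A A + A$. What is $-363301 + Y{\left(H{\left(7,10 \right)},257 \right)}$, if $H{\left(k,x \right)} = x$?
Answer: $-363191$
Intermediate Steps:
$Y{\left(A,q \right)} = A + A^{2}$ ($Y{\left(A,q \right)} = A^{2} + A = A + A^{2}$)
$-363301 + Y{\left(H{\left(7,10 \right)},257 \right)} = -363301 + 10 \left(1 + 10\right) = -363301 + 10 \cdot 11 = -363301 + 110 = -363191$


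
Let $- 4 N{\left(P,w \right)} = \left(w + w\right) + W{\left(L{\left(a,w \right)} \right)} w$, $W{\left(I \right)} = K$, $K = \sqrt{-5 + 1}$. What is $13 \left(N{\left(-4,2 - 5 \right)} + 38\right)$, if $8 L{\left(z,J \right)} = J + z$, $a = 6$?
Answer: $\frac{1027}{2} + \frac{39 i}{2} \approx 513.5 + 19.5 i$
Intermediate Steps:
$L{\left(z,J \right)} = \frac{J}{8} + \frac{z}{8}$ ($L{\left(z,J \right)} = \frac{J + z}{8} = \frac{J}{8} + \frac{z}{8}$)
$K = 2 i$ ($K = \sqrt{-4} = 2 i \approx 2.0 i$)
$W{\left(I \right)} = 2 i$
$N{\left(P,w \right)} = - \frac{w}{2} - \frac{i w}{2}$ ($N{\left(P,w \right)} = - \frac{\left(w + w\right) + 2 i w}{4} = - \frac{2 w + 2 i w}{4} = - \frac{w}{2} - \frac{i w}{2}$)
$13 \left(N{\left(-4,2 - 5 \right)} + 38\right) = 13 \left(- \frac{\left(2 - 5\right) \left(1 + i\right)}{2} + 38\right) = 13 \left(\left(- \frac{1}{2}\right) \left(-3\right) \left(1 + i\right) + 38\right) = 13 \left(\left(\frac{3}{2} + \frac{3 i}{2}\right) + 38\right) = 13 \left(\frac{79}{2} + \frac{3 i}{2}\right) = \frac{1027}{2} + \frac{39 i}{2}$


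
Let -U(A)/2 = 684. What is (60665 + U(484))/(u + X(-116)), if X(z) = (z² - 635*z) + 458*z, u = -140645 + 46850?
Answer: -59297/59807 ≈ -0.99147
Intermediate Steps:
U(A) = -1368 (U(A) = -2*684 = -1368)
u = -93795
X(z) = z² - 177*z
(60665 + U(484))/(u + X(-116)) = (60665 - 1368)/(-93795 - 116*(-177 - 116)) = 59297/(-93795 - 116*(-293)) = 59297/(-93795 + 33988) = 59297/(-59807) = 59297*(-1/59807) = -59297/59807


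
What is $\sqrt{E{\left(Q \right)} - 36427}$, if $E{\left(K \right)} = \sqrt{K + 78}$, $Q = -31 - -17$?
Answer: $i \sqrt{36419} \approx 190.84 i$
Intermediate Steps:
$Q = -14$ ($Q = -31 + 17 = -14$)
$E{\left(K \right)} = \sqrt{78 + K}$
$\sqrt{E{\left(Q \right)} - 36427} = \sqrt{\sqrt{78 - 14} - 36427} = \sqrt{\sqrt{64} - 36427} = \sqrt{8 - 36427} = \sqrt{-36419} = i \sqrt{36419}$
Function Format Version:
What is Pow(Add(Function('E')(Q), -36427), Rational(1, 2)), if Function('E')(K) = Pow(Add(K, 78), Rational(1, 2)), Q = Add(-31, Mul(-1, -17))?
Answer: Mul(I, Pow(36419, Rational(1, 2))) ≈ Mul(190.84, I)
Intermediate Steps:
Q = -14 (Q = Add(-31, 17) = -14)
Function('E')(K) = Pow(Add(78, K), Rational(1, 2))
Pow(Add(Function('E')(Q), -36427), Rational(1, 2)) = Pow(Add(Pow(Add(78, -14), Rational(1, 2)), -36427), Rational(1, 2)) = Pow(Add(Pow(64, Rational(1, 2)), -36427), Rational(1, 2)) = Pow(Add(8, -36427), Rational(1, 2)) = Pow(-36419, Rational(1, 2)) = Mul(I, Pow(36419, Rational(1, 2)))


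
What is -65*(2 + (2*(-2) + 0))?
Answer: 130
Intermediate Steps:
-65*(2 + (2*(-2) + 0)) = -65*(2 + (-4 + 0)) = -65*(2 - 4) = -65*(-2) = 130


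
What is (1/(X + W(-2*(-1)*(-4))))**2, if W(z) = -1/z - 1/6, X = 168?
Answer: 576/16248961 ≈ 3.5448e-5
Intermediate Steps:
W(z) = -1/6 - 1/z (W(z) = -1/z - 1*1/6 = -1/z - 1/6 = -1/6 - 1/z)
(1/(X + W(-2*(-1)*(-4))))**2 = (1/(168 + (-6 - (-2*(-1))*(-4))/(6*((-2*(-1)*(-4))))))**2 = (1/(168 + (-6 - 2*(-4))/(6*((2*(-4))))))**2 = (1/(168 + (1/6)*(-6 - 1*(-8))/(-8)))**2 = (1/(168 + (1/6)*(-1/8)*(-6 + 8)))**2 = (1/(168 + (1/6)*(-1/8)*2))**2 = (1/(168 - 1/24))**2 = (1/(4031/24))**2 = (24/4031)**2 = 576/16248961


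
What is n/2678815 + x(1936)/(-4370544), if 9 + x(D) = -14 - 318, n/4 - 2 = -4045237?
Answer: -14143719351089/2341575765072 ≈ -6.0403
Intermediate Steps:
n = -16180940 (n = 8 + 4*(-4045237) = 8 - 16180948 = -16180940)
x(D) = -341 (x(D) = -9 + (-14 - 318) = -9 - 332 = -341)
n/2678815 + x(1936)/(-4370544) = -16180940/2678815 - 341/(-4370544) = -16180940*1/2678815 - 341*(-1/4370544) = -3236188/535763 + 341/4370544 = -14143719351089/2341575765072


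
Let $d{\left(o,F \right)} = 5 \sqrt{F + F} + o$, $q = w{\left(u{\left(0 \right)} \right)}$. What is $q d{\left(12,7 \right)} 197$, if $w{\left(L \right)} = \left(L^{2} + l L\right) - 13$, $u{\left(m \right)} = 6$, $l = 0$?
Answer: $54372 + 22655 \sqrt{14} \approx 1.3914 \cdot 10^{5}$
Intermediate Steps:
$w{\left(L \right)} = -13 + L^{2}$ ($w{\left(L \right)} = \left(L^{2} + 0 L\right) - 13 = \left(L^{2} + 0\right) - 13 = L^{2} - 13 = -13 + L^{2}$)
$q = 23$ ($q = -13 + 6^{2} = -13 + 36 = 23$)
$d{\left(o,F \right)} = o + 5 \sqrt{2} \sqrt{F}$ ($d{\left(o,F \right)} = 5 \sqrt{2 F} + o = 5 \sqrt{2} \sqrt{F} + o = o + 5 \sqrt{2} \sqrt{F}$)
$q d{\left(12,7 \right)} 197 = 23 \left(12 + 5 \sqrt{2} \sqrt{7}\right) 197 = 23 \left(12 + 5 \sqrt{14}\right) 197 = \left(276 + 115 \sqrt{14}\right) 197 = 54372 + 22655 \sqrt{14}$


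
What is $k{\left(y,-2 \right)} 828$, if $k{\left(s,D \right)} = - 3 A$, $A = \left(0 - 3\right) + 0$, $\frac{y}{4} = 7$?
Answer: $7452$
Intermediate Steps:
$y = 28$ ($y = 4 \cdot 7 = 28$)
$A = -3$ ($A = -3 + 0 = -3$)
$k{\left(s,D \right)} = 9$ ($k{\left(s,D \right)} = \left(-3\right) \left(-3\right) = 9$)
$k{\left(y,-2 \right)} 828 = 9 \cdot 828 = 7452$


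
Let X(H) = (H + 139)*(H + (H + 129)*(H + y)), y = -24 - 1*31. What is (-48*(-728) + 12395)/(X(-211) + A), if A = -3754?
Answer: -47339/1559026 ≈ -0.030364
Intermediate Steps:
y = -55 (y = -24 - 31 = -55)
X(H) = (139 + H)*(H + (-55 + H)*(129 + H)) (X(H) = (H + 139)*(H + (H + 129)*(H - 55)) = (139 + H)*(H + (129 + H)*(-55 + H)) = (139 + H)*(H + (-55 + H)*(129 + H)))
(-48*(-728) + 12395)/(X(-211) + A) = (-48*(-728) + 12395)/((-986205 + (-211)**3 + 214*(-211)**2 + 3330*(-211)) - 3754) = (34944 + 12395)/((-986205 - 9393931 + 214*44521 - 702630) - 3754) = 47339/((-986205 - 9393931 + 9527494 - 702630) - 3754) = 47339/(-1555272 - 3754) = 47339/(-1559026) = 47339*(-1/1559026) = -47339/1559026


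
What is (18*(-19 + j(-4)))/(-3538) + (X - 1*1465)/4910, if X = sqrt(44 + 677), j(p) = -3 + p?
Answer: -288529/1737158 + sqrt(721)/4910 ≈ -0.16062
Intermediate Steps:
X = sqrt(721) ≈ 26.851
(18*(-19 + j(-4)))/(-3538) + (X - 1*1465)/4910 = (18*(-19 + (-3 - 4)))/(-3538) + (sqrt(721) - 1*1465)/4910 = (18*(-19 - 7))*(-1/3538) + (sqrt(721) - 1465)*(1/4910) = (18*(-26))*(-1/3538) + (-1465 + sqrt(721))*(1/4910) = -468*(-1/3538) + (-293/982 + sqrt(721)/4910) = 234/1769 + (-293/982 + sqrt(721)/4910) = -288529/1737158 + sqrt(721)/4910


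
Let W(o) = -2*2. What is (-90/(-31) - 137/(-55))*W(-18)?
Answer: -36788/1705 ≈ -21.577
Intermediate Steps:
W(o) = -4
(-90/(-31) - 137/(-55))*W(-18) = (-90/(-31) - 137/(-55))*(-4) = (-90*(-1/31) - 137*(-1/55))*(-4) = (90/31 + 137/55)*(-4) = (9197/1705)*(-4) = -36788/1705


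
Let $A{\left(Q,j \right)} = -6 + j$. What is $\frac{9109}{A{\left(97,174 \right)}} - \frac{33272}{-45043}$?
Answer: $\frac{415886383}{7567224} \approx 54.959$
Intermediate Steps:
$\frac{9109}{A{\left(97,174 \right)}} - \frac{33272}{-45043} = \frac{9109}{-6 + 174} - \frac{33272}{-45043} = \frac{9109}{168} - - \frac{33272}{45043} = 9109 \cdot \frac{1}{168} + \frac{33272}{45043} = \frac{9109}{168} + \frac{33272}{45043} = \frac{415886383}{7567224}$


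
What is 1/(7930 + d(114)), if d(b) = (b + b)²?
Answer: 1/59914 ≈ 1.6691e-5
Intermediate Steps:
d(b) = 4*b² (d(b) = (2*b)² = 4*b²)
1/(7930 + d(114)) = 1/(7930 + 4*114²) = 1/(7930 + 4*12996) = 1/(7930 + 51984) = 1/59914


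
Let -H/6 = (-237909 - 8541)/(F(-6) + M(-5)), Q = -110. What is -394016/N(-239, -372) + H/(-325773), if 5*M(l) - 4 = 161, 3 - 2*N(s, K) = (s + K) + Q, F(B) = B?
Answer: -192569399852/176894739 ≈ -1088.6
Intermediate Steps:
N(s, K) = 113/2 - K/2 - s/2 (N(s, K) = 3/2 - ((s + K) - 110)/2 = 3/2 - ((K + s) - 110)/2 = 3/2 - (-110 + K + s)/2 = 3/2 + (55 - K/2 - s/2) = 113/2 - K/2 - s/2)
M(l) = 33 (M(l) = ⅘ + (⅕)*161 = ⅘ + 161/5 = 33)
H = 164300/3 (H = -6*(-237909 - 8541)/(-6 + 33) = -(-1478700)/27 = -6*(-82150/9) = 164300/3 ≈ 54767.)
-394016/N(-239, -372) + H/(-325773) = -394016/(113/2 - ½*(-372) - ½*(-239)) + (164300/3)/(-325773) = -394016/(113/2 + 186 + 239/2) + (164300/3)*(-1/325773) = -394016/362 - 164300/977319 = -394016*1/362 - 164300/977319 = -197008/181 - 164300/977319 = -192569399852/176894739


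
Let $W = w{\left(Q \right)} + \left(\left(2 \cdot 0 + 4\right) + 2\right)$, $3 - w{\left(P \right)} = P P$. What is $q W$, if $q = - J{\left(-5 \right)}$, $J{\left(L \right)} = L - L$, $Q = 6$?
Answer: $0$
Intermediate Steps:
$w{\left(P \right)} = 3 - P^{2}$ ($w{\left(P \right)} = 3 - P P = 3 - P^{2}$)
$J{\left(L \right)} = 0$
$W = -27$ ($W = \left(3 - 6^{2}\right) + \left(\left(2 \cdot 0 + 4\right) + 2\right) = \left(3 - 36\right) + \left(\left(0 + 4\right) + 2\right) = \left(3 - 36\right) + \left(4 + 2\right) = -33 + 6 = -27$)
$q = 0$ ($q = \left(-1\right) 0 = 0$)
$q W = 0 \left(-27\right) = 0$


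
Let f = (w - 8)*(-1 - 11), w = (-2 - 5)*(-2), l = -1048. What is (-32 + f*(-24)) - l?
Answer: 2744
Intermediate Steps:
w = 14 (w = -7*(-2) = 14)
f = -72 (f = (14 - 8)*(-1 - 11) = 6*(-12) = -72)
(-32 + f*(-24)) - l = (-32 - 72*(-24)) - 1*(-1048) = (-32 + 1728) + 1048 = 1696 + 1048 = 2744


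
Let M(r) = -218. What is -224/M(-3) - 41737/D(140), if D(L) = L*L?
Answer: -2354133/2136400 ≈ -1.1019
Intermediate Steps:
D(L) = L**2
-224/M(-3) - 41737/D(140) = -224/(-218) - 41737/(140**2) = -224*(-1/218) - 41737/19600 = 112/109 - 41737*1/19600 = 112/109 - 41737/19600 = -2354133/2136400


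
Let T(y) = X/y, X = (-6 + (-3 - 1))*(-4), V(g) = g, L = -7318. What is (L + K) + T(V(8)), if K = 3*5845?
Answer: 10222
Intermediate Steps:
K = 17535
X = 40 (X = (-6 - 4)*(-4) = -10*(-4) = 40)
T(y) = 40/y
(L + K) + T(V(8)) = (-7318 + 17535) + 40/8 = 10217 + 40*(⅛) = 10217 + 5 = 10222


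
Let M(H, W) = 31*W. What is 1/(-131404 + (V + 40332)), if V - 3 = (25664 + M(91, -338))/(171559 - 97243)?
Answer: -12386/1127978103 ≈ -1.0981e-5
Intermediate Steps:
V = 39689/12386 (V = 3 + (25664 + 31*(-338))/(171559 - 97243) = 3 + (25664 - 10478)/74316 = 3 + 15186*(1/74316) = 3 + 2531/12386 = 39689/12386 ≈ 3.2043)
1/(-131404 + (V + 40332)) = 1/(-131404 + (39689/12386 + 40332)) = 1/(-131404 + 499591841/12386) = 1/(-1127978103/12386) = -12386/1127978103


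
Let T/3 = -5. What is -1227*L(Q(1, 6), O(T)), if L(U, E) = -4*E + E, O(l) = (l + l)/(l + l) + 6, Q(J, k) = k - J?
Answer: 25767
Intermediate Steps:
T = -15 (T = 3*(-5) = -15)
O(l) = 7 (O(l) = (2*l)/((2*l)) + 6 = (2*l)*(1/(2*l)) + 6 = 1 + 6 = 7)
L(U, E) = -3*E
-1227*L(Q(1, 6), O(T)) = -(-3681)*7 = -1227*(-21) = 25767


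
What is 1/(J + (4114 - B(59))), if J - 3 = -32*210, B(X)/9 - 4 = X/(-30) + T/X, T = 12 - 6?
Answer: -590/1547107 ≈ -0.00038136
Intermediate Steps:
T = 6
B(X) = 36 + 54/X - 3*X/10 (B(X) = 36 + 9*(X/(-30) + 6/X) = 36 + 9*(X*(-1/30) + 6/X) = 36 + 9*(-X/30 + 6/X) = 36 + 9*(6/X - X/30) = 36 + (54/X - 3*X/10) = 36 + 54/X - 3*X/10)
J = -6717 (J = 3 - 32*210 = 3 - 6720 = -6717)
1/(J + (4114 - B(59))) = 1/(-6717 + (4114 - (36 + 54/59 - 3/10*59))) = 1/(-6717 + (4114 - (36 + 54*(1/59) - 177/10))) = 1/(-6717 + (4114 - (36 + 54/59 - 177/10))) = 1/(-6717 + (4114 - 1*11337/590)) = 1/(-6717 + (4114 - 11337/590)) = 1/(-6717 + 2415923/590) = 1/(-1547107/590) = -590/1547107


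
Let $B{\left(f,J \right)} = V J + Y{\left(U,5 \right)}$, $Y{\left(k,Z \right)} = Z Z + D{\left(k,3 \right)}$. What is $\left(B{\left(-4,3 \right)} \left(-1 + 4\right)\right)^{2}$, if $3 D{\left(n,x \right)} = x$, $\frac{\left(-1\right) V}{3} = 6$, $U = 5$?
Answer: $7056$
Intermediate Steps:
$V = -18$ ($V = \left(-3\right) 6 = -18$)
$D{\left(n,x \right)} = \frac{x}{3}$
$Y{\left(k,Z \right)} = 1 + Z^{2}$ ($Y{\left(k,Z \right)} = Z Z + \frac{1}{3} \cdot 3 = Z^{2} + 1 = 1 + Z^{2}$)
$B{\left(f,J \right)} = 26 - 18 J$ ($B{\left(f,J \right)} = - 18 J + \left(1 + 5^{2}\right) = - 18 J + \left(1 + 25\right) = - 18 J + 26 = 26 - 18 J$)
$\left(B{\left(-4,3 \right)} \left(-1 + 4\right)\right)^{2} = \left(\left(26 - 54\right) \left(-1 + 4\right)\right)^{2} = \left(\left(26 - 54\right) 3\right)^{2} = \left(\left(-28\right) 3\right)^{2} = \left(-84\right)^{2} = 7056$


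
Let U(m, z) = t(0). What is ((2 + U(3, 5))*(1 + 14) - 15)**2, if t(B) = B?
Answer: 225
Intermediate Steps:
U(m, z) = 0
((2 + U(3, 5))*(1 + 14) - 15)**2 = ((2 + 0)*(1 + 14) - 15)**2 = (2*15 - 15)**2 = (30 - 15)**2 = 15**2 = 225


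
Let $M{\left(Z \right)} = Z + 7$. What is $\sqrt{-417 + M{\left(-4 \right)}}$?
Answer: $3 i \sqrt{46} \approx 20.347 i$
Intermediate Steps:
$M{\left(Z \right)} = 7 + Z$
$\sqrt{-417 + M{\left(-4 \right)}} = \sqrt{-417 + \left(7 - 4\right)} = \sqrt{-417 + 3} = \sqrt{-414} = 3 i \sqrt{46}$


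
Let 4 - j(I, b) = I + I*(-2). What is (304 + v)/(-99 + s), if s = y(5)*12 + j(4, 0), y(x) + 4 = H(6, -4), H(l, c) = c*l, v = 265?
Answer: -569/427 ≈ -1.3326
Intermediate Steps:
y(x) = -28 (y(x) = -4 - 4*6 = -4 - 24 = -28)
j(I, b) = 4 + I (j(I, b) = 4 - (I + I*(-2)) = 4 - (I - 2*I) = 4 - (-1)*I = 4 + I)
s = -328 (s = -28*12 + (4 + 4) = -336 + 8 = -328)
(304 + v)/(-99 + s) = (304 + 265)/(-99 - 328) = 569/(-427) = 569*(-1/427) = -569/427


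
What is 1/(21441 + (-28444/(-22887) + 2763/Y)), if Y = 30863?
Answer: 706361481/15146037618074 ≈ 4.6637e-5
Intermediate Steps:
1/(21441 + (-28444/(-22887) + 2763/Y)) = 1/(21441 + (-28444/(-22887) + 2763/30863)) = 1/(21441 + (-28444*(-1/22887) + 2763*(1/30863))) = 1/(21441 + (28444/22887 + 2763/30863)) = 1/(21441 + 941103953/706361481) = 1/(15146037618074/706361481) = 706361481/15146037618074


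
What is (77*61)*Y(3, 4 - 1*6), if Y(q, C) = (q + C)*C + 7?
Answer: 23485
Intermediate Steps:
Y(q, C) = 7 + C*(C + q) (Y(q, C) = (C + q)*C + 7 = C*(C + q) + 7 = 7 + C*(C + q))
(77*61)*Y(3, 4 - 1*6) = (77*61)*(7 + (4 - 1*6)**2 + (4 - 1*6)*3) = 4697*(7 + (4 - 6)**2 + (4 - 6)*3) = 4697*(7 + (-2)**2 - 2*3) = 4697*(7 + 4 - 6) = 4697*5 = 23485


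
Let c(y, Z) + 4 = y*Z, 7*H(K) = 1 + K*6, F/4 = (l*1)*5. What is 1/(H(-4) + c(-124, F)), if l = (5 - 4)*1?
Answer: -7/17411 ≈ -0.00040204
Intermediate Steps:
l = 1 (l = 1*1 = 1)
F = 20 (F = 4*((1*1)*5) = 4*(1*5) = 4*5 = 20)
H(K) = ⅐ + 6*K/7 (H(K) = (1 + K*6)/7 = (1 + 6*K)/7 = ⅐ + 6*K/7)
c(y, Z) = -4 + Z*y (c(y, Z) = -4 + y*Z = -4 + Z*y)
1/(H(-4) + c(-124, F)) = 1/((⅐ + (6/7)*(-4)) + (-4 + 20*(-124))) = 1/((⅐ - 24/7) + (-4 - 2480)) = 1/(-23/7 - 2484) = 1/(-17411/7) = -7/17411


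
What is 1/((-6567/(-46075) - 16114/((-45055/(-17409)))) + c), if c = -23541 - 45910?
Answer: -415181825/31419805041428 ≈ -1.3214e-5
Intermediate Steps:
c = -69451
1/((-6567/(-46075) - 16114/((-45055/(-17409)))) + c) = 1/((-6567/(-46075) - 16114/((-45055/(-17409)))) - 69451) = 1/((-6567*(-1/46075) - 16114/((-45055*(-1/17409)))) - 69451) = 1/((6567/46075 - 16114/45055/17409) - 69451) = 1/((6567/46075 - 16114*17409/45055) - 69451) = 1/((6567/46075 - 280528626/45055) - 69451) = 1/(-2585012113353/415181825 - 69451) = 1/(-31419805041428/415181825) = -415181825/31419805041428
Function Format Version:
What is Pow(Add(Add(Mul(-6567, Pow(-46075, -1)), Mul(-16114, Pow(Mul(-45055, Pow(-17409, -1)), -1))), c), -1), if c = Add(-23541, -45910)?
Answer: Rational(-415181825, 31419805041428) ≈ -1.3214e-5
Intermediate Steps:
c = -69451
Pow(Add(Add(Mul(-6567, Pow(-46075, -1)), Mul(-16114, Pow(Mul(-45055, Pow(-17409, -1)), -1))), c), -1) = Pow(Add(Add(Mul(-6567, Pow(-46075, -1)), Mul(-16114, Pow(Mul(-45055, Pow(-17409, -1)), -1))), -69451), -1) = Pow(Add(Add(Mul(-6567, Rational(-1, 46075)), Mul(-16114, Pow(Mul(-45055, Rational(-1, 17409)), -1))), -69451), -1) = Pow(Add(Add(Rational(6567, 46075), Mul(-16114, Pow(Rational(45055, 17409), -1))), -69451), -1) = Pow(Add(Add(Rational(6567, 46075), Mul(-16114, Rational(17409, 45055))), -69451), -1) = Pow(Add(Add(Rational(6567, 46075), Rational(-280528626, 45055)), -69451), -1) = Pow(Add(Rational(-2585012113353, 415181825), -69451), -1) = Pow(Rational(-31419805041428, 415181825), -1) = Rational(-415181825, 31419805041428)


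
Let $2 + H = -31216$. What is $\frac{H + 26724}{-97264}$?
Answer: $\frac{2247}{48632} \approx 0.046204$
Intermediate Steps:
$H = -31218$ ($H = -2 - 31216 = -31218$)
$\frac{H + 26724}{-97264} = \frac{-31218 + 26724}{-97264} = \left(-4494\right) \left(- \frac{1}{97264}\right) = \frac{2247}{48632}$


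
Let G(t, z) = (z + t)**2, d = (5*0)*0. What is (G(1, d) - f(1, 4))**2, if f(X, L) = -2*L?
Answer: 81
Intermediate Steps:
d = 0 (d = 0*0 = 0)
G(t, z) = (t + z)**2
(G(1, d) - f(1, 4))**2 = ((1 + 0)**2 - (-2)*4)**2 = (1**2 - 1*(-8))**2 = (1 + 8)**2 = 9**2 = 81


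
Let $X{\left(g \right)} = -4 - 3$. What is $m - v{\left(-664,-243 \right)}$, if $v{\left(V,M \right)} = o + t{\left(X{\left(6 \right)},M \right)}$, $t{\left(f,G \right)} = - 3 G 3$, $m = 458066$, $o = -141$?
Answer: $456020$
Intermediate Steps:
$X{\left(g \right)} = -7$
$t{\left(f,G \right)} = - 9 G$ ($t{\left(f,G \right)} = - 3 \cdot 3 G = - 9 G$)
$v{\left(V,M \right)} = -141 - 9 M$
$m - v{\left(-664,-243 \right)} = 458066 - \left(-141 - -2187\right) = 458066 - \left(-141 + 2187\right) = 458066 - 2046 = 456020$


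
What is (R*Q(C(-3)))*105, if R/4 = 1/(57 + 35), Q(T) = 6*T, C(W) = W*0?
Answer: 0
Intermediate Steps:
C(W) = 0
R = 1/23 (R = 4/(57 + 35) = 4/92 = 4*(1/92) = 1/23 ≈ 0.043478)
(R*Q(C(-3)))*105 = ((6*0)/23)*105 = ((1/23)*0)*105 = 0*105 = 0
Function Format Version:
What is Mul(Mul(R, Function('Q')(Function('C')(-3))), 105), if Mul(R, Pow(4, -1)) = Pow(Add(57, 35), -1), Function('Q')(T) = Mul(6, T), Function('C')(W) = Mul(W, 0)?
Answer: 0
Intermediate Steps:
Function('C')(W) = 0
R = Rational(1, 23) (R = Mul(4, Pow(Add(57, 35), -1)) = Mul(4, Pow(92, -1)) = Mul(4, Rational(1, 92)) = Rational(1, 23) ≈ 0.043478)
Mul(Mul(R, Function('Q')(Function('C')(-3))), 105) = Mul(Mul(Rational(1, 23), Mul(6, 0)), 105) = Mul(Mul(Rational(1, 23), 0), 105) = Mul(0, 105) = 0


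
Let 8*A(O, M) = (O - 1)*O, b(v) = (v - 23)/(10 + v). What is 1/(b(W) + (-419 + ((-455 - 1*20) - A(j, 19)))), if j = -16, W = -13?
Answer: -1/916 ≈ -0.0010917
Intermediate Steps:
b(v) = (-23 + v)/(10 + v)
A(O, M) = O*(-1 + O)/8 (A(O, M) = ((O - 1)*O)/8 = ((-1 + O)*O)/8 = (O*(-1 + O))/8 = O*(-1 + O)/8)
1/(b(W) + (-419 + ((-455 - 1*20) - A(j, 19)))) = 1/((-23 - 13)/(10 - 13) + (-419 + ((-455 - 1*20) - (-16)*(-1 - 16)/8))) = 1/(-36/(-3) + (-419 + ((-455 - 20) - (-16)*(-17)/8))) = 1/(-1/3*(-36) + (-419 + (-475 - 1*34))) = 1/(12 + (-419 + (-475 - 34))) = 1/(12 + (-419 - 509)) = 1/(12 - 928) = 1/(-916) = -1/916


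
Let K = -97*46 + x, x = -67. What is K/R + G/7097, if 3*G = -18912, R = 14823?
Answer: -125586505/105198831 ≈ -1.1938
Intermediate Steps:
G = -6304 (G = (1/3)*(-18912) = -6304)
K = -4529 (K = -97*46 - 67 = -4462 - 67 = -4529)
K/R + G/7097 = -4529/14823 - 6304/7097 = -125586505/105198831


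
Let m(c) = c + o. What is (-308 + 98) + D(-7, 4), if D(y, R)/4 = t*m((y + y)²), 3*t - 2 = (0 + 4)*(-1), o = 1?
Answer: -2206/3 ≈ -735.33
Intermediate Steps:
t = -⅔ (t = ⅔ + ((0 + 4)*(-1))/3 = ⅔ + (4*(-1))/3 = ⅔ + (⅓)*(-4) = ⅔ - 4/3 = -⅔ ≈ -0.66667)
m(c) = 1 + c (m(c) = c + 1 = 1 + c)
D(y, R) = -8/3 - 32*y²/3 (D(y, R) = 4*(-2*(1 + (y + y)²)/3) = 4*(-2*(1 + (2*y)²)/3) = 4*(-2*(1 + 4*y²)/3) = 4*(-⅔ - 8*y²/3) = -8/3 - 32*y²/3)
(-308 + 98) + D(-7, 4) = (-308 + 98) + (-8/3 - 32/3*(-7)²) = -210 + (-8/3 - 32/3*49) = -210 + (-8/3 - 1568/3) = -210 - 1576/3 = -2206/3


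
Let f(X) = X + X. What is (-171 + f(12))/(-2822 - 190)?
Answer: 49/1004 ≈ 0.048805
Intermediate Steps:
f(X) = 2*X
(-171 + f(12))/(-2822 - 190) = (-171 + 2*12)/(-2822 - 190) = (-171 + 24)/(-3012) = -147*(-1/3012) = 49/1004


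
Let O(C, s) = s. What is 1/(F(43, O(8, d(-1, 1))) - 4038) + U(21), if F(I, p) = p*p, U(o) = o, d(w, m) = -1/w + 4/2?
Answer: 84608/4029 ≈ 21.000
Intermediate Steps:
d(w, m) = 2 - 1/w (d(w, m) = -1/w + 4*(½) = -1/w + 2 = 2 - 1/w)
F(I, p) = p²
1/(F(43, O(8, d(-1, 1))) - 4038) + U(21) = 1/((2 - 1/(-1))² - 4038) + 21 = 1/((2 - 1*(-1))² - 4038) + 21 = 1/((2 + 1)² - 4038) + 21 = 1/(3² - 4038) + 21 = 1/(9 - 4038) + 21 = 1/(-4029) + 21 = -1/4029 + 21 = 84608/4029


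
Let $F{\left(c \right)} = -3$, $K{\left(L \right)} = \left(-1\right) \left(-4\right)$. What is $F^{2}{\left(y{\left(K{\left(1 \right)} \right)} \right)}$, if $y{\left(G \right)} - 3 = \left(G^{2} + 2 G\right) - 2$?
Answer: $9$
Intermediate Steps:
$K{\left(L \right)} = 4$
$y{\left(G \right)} = 1 + G^{2} + 2 G$ ($y{\left(G \right)} = 3 - \left(2 - G^{2} - 2 G\right) = 3 + \left(-2 + G^{2} + 2 G\right) = 1 + G^{2} + 2 G$)
$F^{2}{\left(y{\left(K{\left(1 \right)} \right)} \right)} = \left(-3\right)^{2} = 9$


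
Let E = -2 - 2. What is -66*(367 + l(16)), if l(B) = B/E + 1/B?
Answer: -191697/8 ≈ -23962.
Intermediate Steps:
E = -4
l(B) = 1/B - B/4 (l(B) = B/(-4) + 1/B = B*(-¼) + 1/B = -B/4 + 1/B = 1/B - B/4)
-66*(367 + l(16)) = -66*(367 + (1/16 - ¼*16)) = -66*(367 + (1/16 - 4)) = -66*(367 - 63/16) = -66*5809/16 = -191697/8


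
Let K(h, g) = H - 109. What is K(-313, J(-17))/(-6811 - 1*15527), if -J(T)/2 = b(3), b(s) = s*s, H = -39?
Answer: 74/11169 ≈ 0.0066255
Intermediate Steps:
b(s) = s²
J(T) = -18 (J(T) = -2*3² = -2*9 = -18)
K(h, g) = -148 (K(h, g) = -39 - 109 = -148)
K(-313, J(-17))/(-6811 - 1*15527) = -148/(-6811 - 1*15527) = -148/(-6811 - 15527) = -148/(-22338) = -148*(-1/22338) = 74/11169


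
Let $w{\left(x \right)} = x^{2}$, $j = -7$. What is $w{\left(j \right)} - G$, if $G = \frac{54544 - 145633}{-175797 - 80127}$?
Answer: $\frac{1383243}{28436} \approx 48.644$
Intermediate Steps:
$G = \frac{10121}{28436}$ ($G = - \frac{91089}{-255924} = \left(-91089\right) \left(- \frac{1}{255924}\right) = \frac{10121}{28436} \approx 0.35592$)
$w{\left(j \right)} - G = \left(-7\right)^{2} - \frac{10121}{28436} = 49 - \frac{10121}{28436} = \frac{1383243}{28436}$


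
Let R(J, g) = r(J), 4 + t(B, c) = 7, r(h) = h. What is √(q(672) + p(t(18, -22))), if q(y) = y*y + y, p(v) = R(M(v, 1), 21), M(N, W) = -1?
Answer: √452255 ≈ 672.50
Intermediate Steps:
t(B, c) = 3 (t(B, c) = -4 + 7 = 3)
R(J, g) = J
p(v) = -1
q(y) = y + y² (q(y) = y² + y = y + y²)
√(q(672) + p(t(18, -22))) = √(672*(1 + 672) - 1) = √(672*673 - 1) = √(452256 - 1) = √452255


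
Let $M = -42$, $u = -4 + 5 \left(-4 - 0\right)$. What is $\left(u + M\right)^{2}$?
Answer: $4356$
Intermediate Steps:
$u = -24$ ($u = -4 + 5 \left(-4 + 0\right) = -4 + 5 \left(-4\right) = -4 - 20 = -24$)
$\left(u + M\right)^{2} = \left(-24 - 42\right)^{2} = \left(-66\right)^{2} = 4356$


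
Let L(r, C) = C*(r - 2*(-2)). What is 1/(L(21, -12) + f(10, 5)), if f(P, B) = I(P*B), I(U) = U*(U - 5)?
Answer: 1/1950 ≈ 0.00051282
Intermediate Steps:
L(r, C) = C*(4 + r) (L(r, C) = C*(r + 4) = C*(4 + r))
I(U) = U*(-5 + U)
f(P, B) = B*P*(-5 + B*P) (f(P, B) = (P*B)*(-5 + P*B) = (B*P)*(-5 + B*P) = B*P*(-5 + B*P))
1/(L(21, -12) + f(10, 5)) = 1/(-12*(4 + 21) + 5*10*(-5 + 5*10)) = 1/(-12*25 + 5*10*(-5 + 50)) = 1/(-300 + 5*10*45) = 1/(-300 + 2250) = 1/1950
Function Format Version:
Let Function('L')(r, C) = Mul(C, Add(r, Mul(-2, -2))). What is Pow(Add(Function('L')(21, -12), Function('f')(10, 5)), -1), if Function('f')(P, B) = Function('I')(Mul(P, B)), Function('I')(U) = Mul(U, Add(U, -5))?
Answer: Rational(1, 1950) ≈ 0.00051282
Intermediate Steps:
Function('L')(r, C) = Mul(C, Add(4, r)) (Function('L')(r, C) = Mul(C, Add(r, 4)) = Mul(C, Add(4, r)))
Function('I')(U) = Mul(U, Add(-5, U))
Function('f')(P, B) = Mul(B, P, Add(-5, Mul(B, P))) (Function('f')(P, B) = Mul(Mul(P, B), Add(-5, Mul(P, B))) = Mul(Mul(B, P), Add(-5, Mul(B, P))) = Mul(B, P, Add(-5, Mul(B, P))))
Pow(Add(Function('L')(21, -12), Function('f')(10, 5)), -1) = Pow(Add(Mul(-12, Add(4, 21)), Mul(5, 10, Add(-5, Mul(5, 10)))), -1) = Pow(Add(Mul(-12, 25), Mul(5, 10, Add(-5, 50))), -1) = Pow(Add(-300, Mul(5, 10, 45)), -1) = Pow(Add(-300, 2250), -1) = Pow(1950, -1) = Rational(1, 1950)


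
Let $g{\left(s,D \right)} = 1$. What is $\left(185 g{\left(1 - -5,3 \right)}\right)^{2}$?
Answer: $34225$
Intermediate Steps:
$\left(185 g{\left(1 - -5,3 \right)}\right)^{2} = \left(185 \cdot 1\right)^{2} = 185^{2} = 34225$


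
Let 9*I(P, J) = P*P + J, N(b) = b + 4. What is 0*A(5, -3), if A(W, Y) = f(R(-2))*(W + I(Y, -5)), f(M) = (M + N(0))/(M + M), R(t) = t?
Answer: 0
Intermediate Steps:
N(b) = 4 + b
I(P, J) = J/9 + P²/9 (I(P, J) = (P*P + J)/9 = (P² + J)/9 = (J + P²)/9 = J/9 + P²/9)
f(M) = (4 + M)/(2*M) (f(M) = (M + (4 + 0))/(M + M) = (M + 4)/((2*M)) = (4 + M)*(1/(2*M)) = (4 + M)/(2*M))
A(W, Y) = 5/18 - W/2 - Y²/18 (A(W, Y) = ((½)*(4 - 2)/(-2))*(W + ((⅑)*(-5) + Y²/9)) = ((½)*(-½)*2)*(W + (-5/9 + Y²/9)) = -(-5/9 + W + Y²/9)/2 = 5/18 - W/2 - Y²/18)
0*A(5, -3) = 0*(5/18 - ½*5 - 1/18*(-3)²) = 0*(5/18 - 5/2 - 1/18*9) = 0*(5/18 - 5/2 - ½) = 0*(-49/18) = 0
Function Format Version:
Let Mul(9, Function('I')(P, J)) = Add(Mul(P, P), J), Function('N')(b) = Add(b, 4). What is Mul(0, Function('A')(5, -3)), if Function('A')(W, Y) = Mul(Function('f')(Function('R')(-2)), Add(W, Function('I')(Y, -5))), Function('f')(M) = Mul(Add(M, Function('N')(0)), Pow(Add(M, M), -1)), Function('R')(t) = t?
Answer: 0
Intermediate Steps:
Function('N')(b) = Add(4, b)
Function('I')(P, J) = Add(Mul(Rational(1, 9), J), Mul(Rational(1, 9), Pow(P, 2))) (Function('I')(P, J) = Mul(Rational(1, 9), Add(Mul(P, P), J)) = Mul(Rational(1, 9), Add(Pow(P, 2), J)) = Mul(Rational(1, 9), Add(J, Pow(P, 2))) = Add(Mul(Rational(1, 9), J), Mul(Rational(1, 9), Pow(P, 2))))
Function('f')(M) = Mul(Rational(1, 2), Pow(M, -1), Add(4, M)) (Function('f')(M) = Mul(Add(M, Add(4, 0)), Pow(Add(M, M), -1)) = Mul(Add(M, 4), Pow(Mul(2, M), -1)) = Mul(Add(4, M), Mul(Rational(1, 2), Pow(M, -1))) = Mul(Rational(1, 2), Pow(M, -1), Add(4, M)))
Function('A')(W, Y) = Add(Rational(5, 18), Mul(Rational(-1, 2), W), Mul(Rational(-1, 18), Pow(Y, 2))) (Function('A')(W, Y) = Mul(Mul(Rational(1, 2), Pow(-2, -1), Add(4, -2)), Add(W, Add(Mul(Rational(1, 9), -5), Mul(Rational(1, 9), Pow(Y, 2))))) = Mul(Mul(Rational(1, 2), Rational(-1, 2), 2), Add(W, Add(Rational(-5, 9), Mul(Rational(1, 9), Pow(Y, 2))))) = Mul(Rational(-1, 2), Add(Rational(-5, 9), W, Mul(Rational(1, 9), Pow(Y, 2)))) = Add(Rational(5, 18), Mul(Rational(-1, 2), W), Mul(Rational(-1, 18), Pow(Y, 2))))
Mul(0, Function('A')(5, -3)) = Mul(0, Add(Rational(5, 18), Mul(Rational(-1, 2), 5), Mul(Rational(-1, 18), Pow(-3, 2)))) = Mul(0, Add(Rational(5, 18), Rational(-5, 2), Mul(Rational(-1, 18), 9))) = Mul(0, Add(Rational(5, 18), Rational(-5, 2), Rational(-1, 2))) = Mul(0, Rational(-49, 18)) = 0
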